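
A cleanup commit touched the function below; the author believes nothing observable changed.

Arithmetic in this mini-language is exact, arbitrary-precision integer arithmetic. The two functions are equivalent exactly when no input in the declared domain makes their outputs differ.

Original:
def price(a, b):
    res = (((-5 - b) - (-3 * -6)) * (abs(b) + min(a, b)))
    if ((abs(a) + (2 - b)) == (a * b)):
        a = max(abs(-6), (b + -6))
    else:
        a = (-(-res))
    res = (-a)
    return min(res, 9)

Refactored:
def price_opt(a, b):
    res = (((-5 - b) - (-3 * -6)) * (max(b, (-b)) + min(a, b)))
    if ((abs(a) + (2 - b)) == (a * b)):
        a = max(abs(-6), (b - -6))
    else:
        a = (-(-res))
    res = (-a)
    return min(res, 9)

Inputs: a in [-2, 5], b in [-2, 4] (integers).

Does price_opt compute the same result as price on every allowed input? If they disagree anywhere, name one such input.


There is a counterexample at a=0, b=2: -6 on one side, -8 on the other.
price: res becomes -50; next ((abs(a) + (2 - b)) == (a * b)) evaluates to true; next a becomes 6; next res becomes -6; next final value -6
price_opt: res becomes -50; next ((abs(a) + (2 - b)) == (a * b)) evaluates to true; next a becomes 8; next res becomes -8; next final value -8
verdict: not equivalent; witness: a=0, b=2


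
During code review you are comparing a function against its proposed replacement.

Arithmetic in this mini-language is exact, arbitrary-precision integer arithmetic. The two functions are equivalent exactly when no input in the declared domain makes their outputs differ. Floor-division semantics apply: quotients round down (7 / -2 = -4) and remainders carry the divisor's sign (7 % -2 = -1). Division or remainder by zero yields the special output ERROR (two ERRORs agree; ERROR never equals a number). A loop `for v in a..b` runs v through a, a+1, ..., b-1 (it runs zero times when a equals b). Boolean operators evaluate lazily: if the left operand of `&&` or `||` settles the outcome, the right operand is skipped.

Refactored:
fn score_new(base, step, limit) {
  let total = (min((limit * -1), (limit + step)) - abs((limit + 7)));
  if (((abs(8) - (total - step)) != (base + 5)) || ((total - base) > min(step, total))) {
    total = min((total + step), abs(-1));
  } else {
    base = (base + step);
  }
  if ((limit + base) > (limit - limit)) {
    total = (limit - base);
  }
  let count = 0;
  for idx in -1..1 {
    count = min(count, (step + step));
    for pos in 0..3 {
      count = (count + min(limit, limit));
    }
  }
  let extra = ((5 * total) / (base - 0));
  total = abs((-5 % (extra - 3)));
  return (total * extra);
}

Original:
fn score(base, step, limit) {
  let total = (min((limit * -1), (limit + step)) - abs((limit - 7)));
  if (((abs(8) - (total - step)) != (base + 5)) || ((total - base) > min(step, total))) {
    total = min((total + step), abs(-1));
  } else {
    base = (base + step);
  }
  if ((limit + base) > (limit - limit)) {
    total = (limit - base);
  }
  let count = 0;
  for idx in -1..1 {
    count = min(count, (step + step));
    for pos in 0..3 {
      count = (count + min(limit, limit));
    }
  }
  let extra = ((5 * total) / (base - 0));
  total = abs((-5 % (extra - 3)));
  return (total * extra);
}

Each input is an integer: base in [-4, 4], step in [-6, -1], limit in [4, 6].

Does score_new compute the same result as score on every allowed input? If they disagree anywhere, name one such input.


On input base=-4, step=-6, limit=4, score returns 128 while score_new returns 468.
verdict: not equivalent; witness: base=-4, step=-6, limit=4


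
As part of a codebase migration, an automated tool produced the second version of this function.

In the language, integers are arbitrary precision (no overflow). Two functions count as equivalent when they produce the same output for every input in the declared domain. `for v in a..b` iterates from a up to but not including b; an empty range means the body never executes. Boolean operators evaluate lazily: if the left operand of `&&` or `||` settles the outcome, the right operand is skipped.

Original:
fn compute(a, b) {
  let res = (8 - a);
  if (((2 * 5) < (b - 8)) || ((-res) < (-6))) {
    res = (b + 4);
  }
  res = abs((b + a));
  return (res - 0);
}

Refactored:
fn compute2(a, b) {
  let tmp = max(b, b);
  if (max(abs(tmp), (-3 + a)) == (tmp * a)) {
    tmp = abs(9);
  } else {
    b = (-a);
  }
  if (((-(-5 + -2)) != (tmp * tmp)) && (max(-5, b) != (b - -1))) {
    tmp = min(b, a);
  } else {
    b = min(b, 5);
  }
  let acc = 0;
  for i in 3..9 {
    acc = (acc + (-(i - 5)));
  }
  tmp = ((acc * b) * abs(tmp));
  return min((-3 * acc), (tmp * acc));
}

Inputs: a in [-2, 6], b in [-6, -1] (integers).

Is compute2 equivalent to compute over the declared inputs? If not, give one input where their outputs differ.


At a=-2, b=-6: compute gives 8, compute2 gives 9.
verdict: not equivalent; witness: a=-2, b=-6


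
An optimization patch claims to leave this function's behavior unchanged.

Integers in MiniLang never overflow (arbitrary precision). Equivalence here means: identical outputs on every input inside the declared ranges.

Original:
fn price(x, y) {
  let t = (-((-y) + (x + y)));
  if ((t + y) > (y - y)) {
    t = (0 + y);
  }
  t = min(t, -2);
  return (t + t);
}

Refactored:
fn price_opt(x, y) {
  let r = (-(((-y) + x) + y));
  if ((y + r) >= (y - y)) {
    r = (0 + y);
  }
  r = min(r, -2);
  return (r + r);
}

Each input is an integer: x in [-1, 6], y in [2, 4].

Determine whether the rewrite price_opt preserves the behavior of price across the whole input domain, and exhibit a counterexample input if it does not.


The rewrite breaks on x=3, y=3, where the results are -6 and -4.
price: t=-3, then ((t + y) > (y - y)) is false, then t=-3, then returns -6
price_opt: r=-3, then ((y + r) >= (y - y)) is true, then r=3, then r=-2, then returns -4
verdict: not equivalent; witness: x=3, y=3


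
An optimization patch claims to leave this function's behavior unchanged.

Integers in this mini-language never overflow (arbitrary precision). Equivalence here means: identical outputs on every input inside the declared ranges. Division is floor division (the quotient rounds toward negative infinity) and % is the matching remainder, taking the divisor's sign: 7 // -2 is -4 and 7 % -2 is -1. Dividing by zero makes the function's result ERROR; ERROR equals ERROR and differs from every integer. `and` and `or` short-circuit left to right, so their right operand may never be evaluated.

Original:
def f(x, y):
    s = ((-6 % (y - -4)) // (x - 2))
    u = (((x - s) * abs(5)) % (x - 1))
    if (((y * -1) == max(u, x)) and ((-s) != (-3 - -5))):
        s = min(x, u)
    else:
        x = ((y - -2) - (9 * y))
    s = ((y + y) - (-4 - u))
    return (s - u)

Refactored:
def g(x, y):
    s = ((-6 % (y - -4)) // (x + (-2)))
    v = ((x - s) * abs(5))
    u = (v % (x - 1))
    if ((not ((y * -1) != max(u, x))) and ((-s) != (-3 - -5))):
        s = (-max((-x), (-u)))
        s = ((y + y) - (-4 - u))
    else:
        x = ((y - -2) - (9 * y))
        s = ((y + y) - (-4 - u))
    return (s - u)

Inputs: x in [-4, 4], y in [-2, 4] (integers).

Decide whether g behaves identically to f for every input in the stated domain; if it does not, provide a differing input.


Although constant usage differs; and arithmetic usage differs; and min/max/abs usage differs; and comparison usage differs; and statement counts differ; and local variable names differ; and boolean connective usage differs, 63/63 inputs agree.
verdict: equivalent


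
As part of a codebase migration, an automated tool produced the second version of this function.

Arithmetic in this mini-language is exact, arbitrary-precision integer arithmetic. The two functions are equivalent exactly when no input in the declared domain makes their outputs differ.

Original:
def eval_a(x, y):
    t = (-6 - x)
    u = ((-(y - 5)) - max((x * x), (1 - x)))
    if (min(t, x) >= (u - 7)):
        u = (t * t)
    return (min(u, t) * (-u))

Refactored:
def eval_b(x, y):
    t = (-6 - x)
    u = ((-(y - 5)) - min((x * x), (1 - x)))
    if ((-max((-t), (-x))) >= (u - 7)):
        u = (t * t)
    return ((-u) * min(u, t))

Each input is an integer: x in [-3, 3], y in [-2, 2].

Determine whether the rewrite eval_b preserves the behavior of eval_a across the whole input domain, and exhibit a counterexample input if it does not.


Take x=-2, y=-2.
eval_a: t=-4, then u=3, then (min(t, x) >= (u - 7)) is true, then u=16, then returns 64
eval_b: t=-4, then u=4, then ((-max((-t), (-x))) >= (u - 7)) is false, then returns 16
64 != 16, so the rewrite changes behavior.
verdict: not equivalent; witness: x=-2, y=-2


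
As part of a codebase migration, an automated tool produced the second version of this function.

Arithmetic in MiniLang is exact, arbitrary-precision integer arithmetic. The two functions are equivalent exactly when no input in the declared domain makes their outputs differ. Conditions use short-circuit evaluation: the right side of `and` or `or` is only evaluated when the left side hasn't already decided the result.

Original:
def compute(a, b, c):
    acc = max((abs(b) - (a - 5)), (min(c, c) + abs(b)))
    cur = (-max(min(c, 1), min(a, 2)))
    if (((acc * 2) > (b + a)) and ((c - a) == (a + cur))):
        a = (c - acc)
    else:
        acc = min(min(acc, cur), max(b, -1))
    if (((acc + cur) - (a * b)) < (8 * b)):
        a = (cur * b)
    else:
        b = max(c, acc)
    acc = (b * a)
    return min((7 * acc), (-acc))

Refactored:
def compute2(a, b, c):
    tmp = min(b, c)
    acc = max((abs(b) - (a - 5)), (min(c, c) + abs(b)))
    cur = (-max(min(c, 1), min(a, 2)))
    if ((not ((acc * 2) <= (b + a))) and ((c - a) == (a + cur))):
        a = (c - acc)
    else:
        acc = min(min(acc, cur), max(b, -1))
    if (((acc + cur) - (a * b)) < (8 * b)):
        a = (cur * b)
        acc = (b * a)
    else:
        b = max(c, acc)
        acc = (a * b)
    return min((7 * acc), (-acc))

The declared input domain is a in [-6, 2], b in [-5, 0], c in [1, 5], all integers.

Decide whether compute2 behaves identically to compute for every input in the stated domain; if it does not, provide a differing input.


This is a faithful refactor — local variable names differ; arithmetic usage differs; statement counts differ; comparison usage differs; boolean connective usage differs; min/max/abs usage differs, but the computed results match everywhere.
Tracing a=-4, b=-4, c=4: compute: acc = 13; cur = -1; (((acc * 2) > (b + a)) and ((c - a) == (a + cur))) -> false; acc = -1; (((acc + cur) - (a * b)) < (8 * b)) -> false; b = 4; acc = -16; return -112 | compute2: tmp = -4; acc = 13; cur = -1; ((not ((acc * 2) <= (b + a))) and ((c - a) == (a + cur))) -> false; acc = -1; (((acc + cur) - (a * b)) < (8 * b)) -> false; b = 4; acc = -16; return -112 — matching result -112.
Every one of the 270 inputs gives matching results.
verdict: equivalent


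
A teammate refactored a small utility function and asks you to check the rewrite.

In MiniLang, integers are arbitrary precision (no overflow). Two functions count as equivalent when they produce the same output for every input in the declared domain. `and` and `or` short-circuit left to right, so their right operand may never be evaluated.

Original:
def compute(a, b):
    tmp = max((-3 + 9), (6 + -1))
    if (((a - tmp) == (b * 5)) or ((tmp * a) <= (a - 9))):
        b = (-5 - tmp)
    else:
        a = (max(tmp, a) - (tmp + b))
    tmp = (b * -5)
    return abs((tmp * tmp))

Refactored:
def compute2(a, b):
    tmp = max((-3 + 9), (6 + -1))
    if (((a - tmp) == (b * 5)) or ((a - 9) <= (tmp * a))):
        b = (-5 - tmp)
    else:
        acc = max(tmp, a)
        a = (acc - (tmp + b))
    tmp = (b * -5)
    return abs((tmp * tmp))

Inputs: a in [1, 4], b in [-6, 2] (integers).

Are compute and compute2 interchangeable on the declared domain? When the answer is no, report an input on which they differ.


Input a=1, b=-6: 900 from compute versus 3025 from compute2.
verdict: not equivalent; witness: a=1, b=-6


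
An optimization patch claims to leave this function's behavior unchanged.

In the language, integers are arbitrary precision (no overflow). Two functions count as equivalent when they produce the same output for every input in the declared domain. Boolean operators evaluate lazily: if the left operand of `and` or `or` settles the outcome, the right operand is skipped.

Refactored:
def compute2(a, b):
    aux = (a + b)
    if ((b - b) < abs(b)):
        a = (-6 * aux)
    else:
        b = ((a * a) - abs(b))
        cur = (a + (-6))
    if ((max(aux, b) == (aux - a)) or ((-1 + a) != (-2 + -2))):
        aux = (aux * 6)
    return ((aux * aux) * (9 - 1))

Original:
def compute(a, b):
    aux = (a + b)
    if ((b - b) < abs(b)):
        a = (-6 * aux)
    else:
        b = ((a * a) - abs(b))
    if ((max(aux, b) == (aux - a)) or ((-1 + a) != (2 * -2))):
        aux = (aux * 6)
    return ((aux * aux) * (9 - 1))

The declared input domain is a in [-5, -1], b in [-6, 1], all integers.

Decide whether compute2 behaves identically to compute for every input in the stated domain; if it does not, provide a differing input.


Comparing the listings, the differences include: statement counts differ, plus local variable names differ, plus arithmetic usage differs, plus constant usage differs.
One worked example (a=-1, b=-3) — compute: aux becomes -4; next ((b - b) < abs(b)) evaluates to true; next a becomes 24; next ((max(aux, b) == (aux - a)) or ((-1 + a) != (2 * -2))) evaluates to true; next aux becomes -24; next final value 4608; compute2: aux becomes -4; next ((b - b) < abs(b)) evaluates to true; next a becomes 24; next ((max(aux, b) == (aux - a)) or ((-1 + a) != (-2 + -2))) evaluates to true; next aux becomes -24; next final value 4608; agreement on 4608.
An exhaustive pass over the 40 declared inputs shows identical outputs.
verdict: equivalent


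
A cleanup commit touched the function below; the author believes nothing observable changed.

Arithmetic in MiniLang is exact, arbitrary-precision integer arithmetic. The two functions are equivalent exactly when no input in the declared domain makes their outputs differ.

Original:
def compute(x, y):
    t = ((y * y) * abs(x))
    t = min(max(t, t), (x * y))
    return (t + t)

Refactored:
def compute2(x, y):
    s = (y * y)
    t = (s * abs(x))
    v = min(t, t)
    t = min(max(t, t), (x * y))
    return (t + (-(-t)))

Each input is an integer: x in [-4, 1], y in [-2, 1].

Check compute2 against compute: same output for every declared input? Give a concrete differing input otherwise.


Equivalent — the differences include min/max/abs usage differs; also statement counts differ; also local variable names differ, yet no declared input distinguishes the two.
As a probe, take x=-3, y=-2: compute runs t becomes 12; next t becomes 6; next final value 12; compute2 runs s becomes 4; next t becomes 12; next v becomes 12; next t becomes 6; next final value 12; both end at 12.
Every one of the 24 inputs gives matching results.
verdict: equivalent


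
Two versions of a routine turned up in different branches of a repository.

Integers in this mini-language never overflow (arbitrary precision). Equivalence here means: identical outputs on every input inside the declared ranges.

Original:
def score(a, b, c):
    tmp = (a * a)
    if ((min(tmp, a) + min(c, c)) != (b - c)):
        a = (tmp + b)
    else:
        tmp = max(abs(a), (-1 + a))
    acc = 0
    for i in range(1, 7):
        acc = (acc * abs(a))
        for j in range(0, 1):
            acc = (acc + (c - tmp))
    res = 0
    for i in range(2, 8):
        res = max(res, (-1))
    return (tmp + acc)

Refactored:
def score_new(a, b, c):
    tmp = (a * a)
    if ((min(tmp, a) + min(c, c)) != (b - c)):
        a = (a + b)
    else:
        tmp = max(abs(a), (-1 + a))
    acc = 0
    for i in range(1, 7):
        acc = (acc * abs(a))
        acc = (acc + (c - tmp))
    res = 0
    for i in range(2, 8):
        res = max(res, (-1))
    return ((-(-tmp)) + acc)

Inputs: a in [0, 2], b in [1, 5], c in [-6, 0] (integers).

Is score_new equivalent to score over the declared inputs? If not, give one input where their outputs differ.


Try a=2, b=1, c=-6.
score: tmp := 4 | ((min(tmp, a) + min(c, c)) != (b - c)): true | a := 5 | acc := 0 | iter i=1: | acc := 0 | iter j=0: | acc := -10 | iter i=2: | acc := -50 | iter j=0: | acc := -60 | iter i=3: | acc := -300 | iter j=0: | acc := -310 | iter i=4: | acc := -1550 | iter j=0: | acc := -1560 | iter i=5: | acc := -7800 | iter j=0: | acc := -7810 | iter i=6: | acc := -39050 | iter j=0: | acc := -39060 | res := 0 | iter i=2: | res := 0 | iter i=3: | res := 0 | iter i=4: | res := 0 | iter i=5: | res := 0 | iter i=6: | res := 0 | iter i=7: | res := 0 | result -39056
score_new: tmp := 4 | ((min(tmp, a) + min(c, c)) != (b - c)): true | a := 3 | acc := 0 | iter i=1: | acc := 0 | acc := -10 | iter i=2: | acc := -30 | acc := -40 | iter i=3: | acc := -120 | acc := -130 | iter i=4: | acc := -390 | acc := -400 | iter i=5: | acc := -1200 | acc := -1210 | iter i=6: | acc := -3630 | acc := -3640 | res := 0 | iter i=2: | res := 0 | iter i=3: | res := 0 | iter i=4: | res := 0 | iter i=5: | res := 0 | iter i=6: | res := 0 | iter i=7: | res := 0 | result -3636
-39056 != -3636, so the rewrite changes behavior.
verdict: not equivalent; witness: a=2, b=1, c=-6


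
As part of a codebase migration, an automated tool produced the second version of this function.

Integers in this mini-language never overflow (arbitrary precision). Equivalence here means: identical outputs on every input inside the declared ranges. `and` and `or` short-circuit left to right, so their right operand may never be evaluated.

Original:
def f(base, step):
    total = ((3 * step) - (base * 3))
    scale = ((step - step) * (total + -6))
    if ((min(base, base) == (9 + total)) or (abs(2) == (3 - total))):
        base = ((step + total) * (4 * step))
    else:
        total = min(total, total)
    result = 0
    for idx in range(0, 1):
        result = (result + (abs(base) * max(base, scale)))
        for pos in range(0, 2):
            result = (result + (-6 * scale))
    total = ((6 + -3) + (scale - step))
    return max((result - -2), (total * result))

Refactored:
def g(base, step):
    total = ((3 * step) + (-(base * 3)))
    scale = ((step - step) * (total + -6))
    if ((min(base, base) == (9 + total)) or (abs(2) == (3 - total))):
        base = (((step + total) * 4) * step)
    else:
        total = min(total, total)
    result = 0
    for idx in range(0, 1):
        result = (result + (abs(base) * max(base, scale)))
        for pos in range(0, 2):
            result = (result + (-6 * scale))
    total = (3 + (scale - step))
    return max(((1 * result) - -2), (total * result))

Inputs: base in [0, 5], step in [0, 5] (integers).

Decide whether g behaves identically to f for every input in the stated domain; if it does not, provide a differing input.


Differences: arithmetic usage differs; also constant usage differs — yet all 36 inputs agree.
verdict: equivalent


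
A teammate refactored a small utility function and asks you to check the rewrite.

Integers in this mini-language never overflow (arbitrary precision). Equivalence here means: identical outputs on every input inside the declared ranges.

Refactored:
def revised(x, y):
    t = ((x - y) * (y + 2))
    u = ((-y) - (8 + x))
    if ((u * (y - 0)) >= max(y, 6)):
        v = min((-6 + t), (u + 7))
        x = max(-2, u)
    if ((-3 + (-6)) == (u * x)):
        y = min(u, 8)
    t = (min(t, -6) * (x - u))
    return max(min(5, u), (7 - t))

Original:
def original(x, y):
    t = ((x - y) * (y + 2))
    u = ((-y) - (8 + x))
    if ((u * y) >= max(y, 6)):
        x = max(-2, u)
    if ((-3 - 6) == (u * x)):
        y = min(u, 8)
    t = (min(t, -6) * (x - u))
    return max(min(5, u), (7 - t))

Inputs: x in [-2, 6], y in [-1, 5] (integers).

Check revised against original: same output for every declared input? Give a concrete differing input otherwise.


Changes here: statement counts differ; min/max/abs usage differs; constant usage differs; local variable names differ; arithmetic usage differs; the full 63-point sweep finds no disagreement.
verdict: equivalent


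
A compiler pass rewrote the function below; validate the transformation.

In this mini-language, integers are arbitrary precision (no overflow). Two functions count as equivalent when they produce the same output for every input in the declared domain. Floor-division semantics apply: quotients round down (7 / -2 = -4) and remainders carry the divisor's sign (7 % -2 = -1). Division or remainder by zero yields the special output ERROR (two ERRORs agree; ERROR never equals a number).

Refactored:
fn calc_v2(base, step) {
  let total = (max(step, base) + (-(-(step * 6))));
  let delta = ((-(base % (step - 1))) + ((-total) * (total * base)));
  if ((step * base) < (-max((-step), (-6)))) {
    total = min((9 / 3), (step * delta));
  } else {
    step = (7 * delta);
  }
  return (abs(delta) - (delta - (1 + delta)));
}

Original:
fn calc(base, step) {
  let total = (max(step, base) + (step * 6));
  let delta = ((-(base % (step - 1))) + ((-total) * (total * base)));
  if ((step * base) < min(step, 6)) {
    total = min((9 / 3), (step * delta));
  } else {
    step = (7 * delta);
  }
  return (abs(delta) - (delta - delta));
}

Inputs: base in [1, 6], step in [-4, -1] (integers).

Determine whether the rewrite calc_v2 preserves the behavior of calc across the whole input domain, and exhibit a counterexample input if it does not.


The rewrite breaks on base=1, step=-4, where the results are 525 and 526.
calc: total = -23; delta = -525; ((step * base) < min(step, 6)) -> false; step = -3675; return 525
calc_v2: total = -23; delta = -525; ((step * base) < (-max((-step), (-6)))) -> false; step = -3675; return 526
verdict: not equivalent; witness: base=1, step=-4


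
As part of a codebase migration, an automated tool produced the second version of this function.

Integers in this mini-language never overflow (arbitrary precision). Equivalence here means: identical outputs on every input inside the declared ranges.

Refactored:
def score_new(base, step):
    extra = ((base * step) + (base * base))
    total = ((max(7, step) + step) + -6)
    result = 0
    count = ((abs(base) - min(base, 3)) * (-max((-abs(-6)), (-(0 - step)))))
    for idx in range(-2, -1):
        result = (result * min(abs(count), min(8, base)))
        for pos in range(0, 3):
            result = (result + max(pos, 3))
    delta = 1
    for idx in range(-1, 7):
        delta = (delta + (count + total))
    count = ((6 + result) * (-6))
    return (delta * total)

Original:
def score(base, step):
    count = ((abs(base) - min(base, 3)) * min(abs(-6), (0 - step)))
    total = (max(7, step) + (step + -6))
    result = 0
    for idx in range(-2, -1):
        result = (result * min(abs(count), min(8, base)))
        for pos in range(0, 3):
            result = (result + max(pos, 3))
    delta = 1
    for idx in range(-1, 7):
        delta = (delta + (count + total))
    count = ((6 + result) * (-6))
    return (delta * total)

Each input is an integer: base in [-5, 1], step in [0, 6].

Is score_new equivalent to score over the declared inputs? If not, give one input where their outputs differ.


Side by side, the visible changes include: arithmetic usage differs, plus min/max/abs usage differs, plus statement counts differ, plus local variable names differ.
Tracing base=-1, step=5: score: count becomes -10; next total becomes 6; next result becomes 0; next at idx=-2:; next result becomes 0; next at pos=0:; next result becomes 3; next at pos=1:; next result becomes 6; next at pos=2:; next result becomes 9; next delta becomes 1; next at idx=-1:; next delta becomes -3; next at idx=0:; next delta becomes -7; next at idx=1:; next delta becomes -11; next at idx=2:; next delta becomes -15; next at idx=3:; next delta becomes -19; next at idx=4:; next delta becomes -23; next at idx=5:; next delta becomes -27; next at idx=6:; next delta becomes -31; next count becomes -90; next final value -186 | score_new: extra becomes -4; next total becomes 6; next result becomes 0; next count becomes -10; next at idx=-2:; next result becomes 0; next at pos=0:; next result becomes 3; next at pos=1:; next result becomes 6; next at pos=2:; next result becomes 9; next delta becomes 1; next at idx=-1:; next delta becomes -3; next at idx=0:; next delta becomes -7; next at idx=1:; next delta becomes -11; next at idx=2:; next delta becomes -15; next at idx=3:; next delta becomes -19; next at idx=4:; next delta becomes -23; next at idx=5:; next delta becomes -27; next at idx=6:; next delta becomes -31; next count becomes -90; next final value -186 — matching result -186.
Across all 49 domain points the two functions coincide.
verdict: equivalent


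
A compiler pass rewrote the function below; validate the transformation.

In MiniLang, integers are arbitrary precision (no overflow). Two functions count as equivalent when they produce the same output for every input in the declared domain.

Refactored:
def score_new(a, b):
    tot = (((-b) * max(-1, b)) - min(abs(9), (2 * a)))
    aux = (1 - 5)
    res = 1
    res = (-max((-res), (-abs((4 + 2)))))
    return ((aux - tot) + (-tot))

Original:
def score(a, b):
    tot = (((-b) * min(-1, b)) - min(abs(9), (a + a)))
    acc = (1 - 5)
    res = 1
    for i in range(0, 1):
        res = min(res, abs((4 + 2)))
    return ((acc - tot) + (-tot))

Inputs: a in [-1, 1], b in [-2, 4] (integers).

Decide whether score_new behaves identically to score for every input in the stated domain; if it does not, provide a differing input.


These are not equivalent — on a=-1, b=-2 the outputs split (0 vs -4).
score: tot=-2, then acc=-4, then res=1, then (i=0), then res=1, then returns 0
score_new: tot=0, then aux=-4, then res=1, then res=1, then returns -4
verdict: not equivalent; witness: a=-1, b=-2


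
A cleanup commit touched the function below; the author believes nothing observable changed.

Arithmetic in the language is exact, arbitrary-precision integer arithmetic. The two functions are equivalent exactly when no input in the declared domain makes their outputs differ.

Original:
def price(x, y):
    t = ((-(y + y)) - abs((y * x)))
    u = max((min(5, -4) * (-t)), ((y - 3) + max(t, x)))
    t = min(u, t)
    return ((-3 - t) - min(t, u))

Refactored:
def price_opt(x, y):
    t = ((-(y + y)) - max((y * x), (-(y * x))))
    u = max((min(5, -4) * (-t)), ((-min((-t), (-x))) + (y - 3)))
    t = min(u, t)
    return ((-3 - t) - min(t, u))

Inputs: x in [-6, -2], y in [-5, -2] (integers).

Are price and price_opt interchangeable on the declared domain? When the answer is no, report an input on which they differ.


Equivalent — the differences include arithmetic usage differs, and min/max/abs usage differs, yet no declared input distinguishes the two.
Tracing x=-4, y=-2: price: t := -4 | u := -9 | t := -9 | result 15 | price_opt: t := -4 | u := -9 | t := -9 | result 15 — matching result 15.
Checked all 20 inputs in the declared domain: the outputs agree on every one.
verdict: equivalent


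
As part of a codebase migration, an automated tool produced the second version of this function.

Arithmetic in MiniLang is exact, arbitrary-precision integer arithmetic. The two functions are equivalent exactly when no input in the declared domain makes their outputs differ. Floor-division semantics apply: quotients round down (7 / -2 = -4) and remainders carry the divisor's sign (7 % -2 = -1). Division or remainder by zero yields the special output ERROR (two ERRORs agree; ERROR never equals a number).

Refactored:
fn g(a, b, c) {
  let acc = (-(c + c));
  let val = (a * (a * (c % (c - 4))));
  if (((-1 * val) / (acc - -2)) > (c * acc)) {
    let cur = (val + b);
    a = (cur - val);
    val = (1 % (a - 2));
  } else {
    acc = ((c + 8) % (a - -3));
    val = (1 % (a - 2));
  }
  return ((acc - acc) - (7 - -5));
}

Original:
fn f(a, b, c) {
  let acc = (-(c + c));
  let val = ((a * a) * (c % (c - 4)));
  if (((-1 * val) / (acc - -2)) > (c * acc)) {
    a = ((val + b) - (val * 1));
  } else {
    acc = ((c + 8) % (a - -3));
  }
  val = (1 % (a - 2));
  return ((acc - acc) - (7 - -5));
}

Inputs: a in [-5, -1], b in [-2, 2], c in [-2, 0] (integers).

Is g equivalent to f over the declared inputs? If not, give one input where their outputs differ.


Comparing the listings, the differences include: local variable names differ; and constant usage differs; and arithmetic usage differs; and statement counts differ.
Spot check at a=-3, b=1, c=-2 — f: acc=4, then val=-18, then (((-1 * val) / (acc - -2)) > (c * acc)) is true, then a=1, then val=0, then returns -12. g: acc=4, then val=-18, then (((-1 * val) / (acc - -2)) > (c * acc)) is true, then cur=-17, then a=1, then val=0, then returns -12. Both give -12.
An exhaustive pass over the 75 declared inputs shows identical outputs.
verdict: equivalent


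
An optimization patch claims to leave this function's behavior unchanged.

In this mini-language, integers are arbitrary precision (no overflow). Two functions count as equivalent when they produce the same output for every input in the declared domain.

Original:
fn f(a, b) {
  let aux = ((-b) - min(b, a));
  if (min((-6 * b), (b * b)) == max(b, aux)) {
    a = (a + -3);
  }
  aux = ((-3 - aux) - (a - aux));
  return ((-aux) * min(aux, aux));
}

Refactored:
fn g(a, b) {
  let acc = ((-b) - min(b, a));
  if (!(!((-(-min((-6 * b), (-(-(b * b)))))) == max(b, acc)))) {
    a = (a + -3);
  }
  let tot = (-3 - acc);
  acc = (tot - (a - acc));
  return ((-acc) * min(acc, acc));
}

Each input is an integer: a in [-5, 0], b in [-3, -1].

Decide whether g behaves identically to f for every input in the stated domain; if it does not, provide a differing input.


Reading the diff, among the changes: local variable names differ; boolean connective usage differs; statement counts differ.
Tracing a=-5, b=-1: f: aux := 6 | (min((-6 * b), (b * b)) == max(b, aux)): false | aux := 2 | result -4 | g: acc := 6 | (!(!((-(-min((-6 * b), (-(-(b * b)))))) == max(b, acc)))): false | tot := -9 | acc := 2 | result -4 — matching result -4.
Every one of the 18 inputs gives matching results.
verdict: equivalent


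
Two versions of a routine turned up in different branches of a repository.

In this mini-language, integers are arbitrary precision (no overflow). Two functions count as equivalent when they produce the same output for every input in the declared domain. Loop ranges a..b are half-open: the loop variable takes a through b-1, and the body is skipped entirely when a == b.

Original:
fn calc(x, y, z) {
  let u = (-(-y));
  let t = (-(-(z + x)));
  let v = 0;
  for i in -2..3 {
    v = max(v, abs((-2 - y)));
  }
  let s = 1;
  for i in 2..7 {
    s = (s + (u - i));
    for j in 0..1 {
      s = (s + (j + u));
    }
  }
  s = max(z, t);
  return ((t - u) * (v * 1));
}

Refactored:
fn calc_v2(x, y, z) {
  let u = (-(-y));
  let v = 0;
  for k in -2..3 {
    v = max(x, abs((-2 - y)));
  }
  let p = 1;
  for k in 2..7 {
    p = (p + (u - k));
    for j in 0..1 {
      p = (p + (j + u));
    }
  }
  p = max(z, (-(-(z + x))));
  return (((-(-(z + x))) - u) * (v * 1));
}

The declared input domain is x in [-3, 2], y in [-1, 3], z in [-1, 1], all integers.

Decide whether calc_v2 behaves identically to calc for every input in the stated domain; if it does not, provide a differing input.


Run the pair on x=2, y=-1, z=-1.
calc: u=-1, then t=1, then v=0, then (i=-2), then v=1, then (i=-1), then v=1, then (i=0), then v=1, then (i=1), then v=1, then (i=2), then v=1, then s=1, then (i=2), then s=-2, then (j=0), then s=-3, then (i=3), then s=-7, then (j=0), then s=-8, then (i=4), then s=-13, then (j=0), then s=-14, then (i=5), then s=-20, then (j=0), then s=-21, then (i=6), then s=-28, then (j=0), then s=-29, then s=1, then returns 2
calc_v2: u=-1, then v=0, then (k=-2), then v=2, then (k=-1), then v=2, then (k=0), then v=2, then (k=1), then v=2, then (k=2), then v=2, then p=1, then (k=2), then p=-2, then (j=0), then p=-3, then (k=3), then p=-7, then (j=0), then p=-8, then (k=4), then p=-13, then (j=0), then p=-14, then (k=5), then p=-20, then (j=0), then p=-21, then (k=6), then p=-28, then (j=0), then p=-29, then p=1, then returns 4
2 and 4 differ, so these are not the same function on this domain.
verdict: not equivalent; witness: x=2, y=-1, z=-1


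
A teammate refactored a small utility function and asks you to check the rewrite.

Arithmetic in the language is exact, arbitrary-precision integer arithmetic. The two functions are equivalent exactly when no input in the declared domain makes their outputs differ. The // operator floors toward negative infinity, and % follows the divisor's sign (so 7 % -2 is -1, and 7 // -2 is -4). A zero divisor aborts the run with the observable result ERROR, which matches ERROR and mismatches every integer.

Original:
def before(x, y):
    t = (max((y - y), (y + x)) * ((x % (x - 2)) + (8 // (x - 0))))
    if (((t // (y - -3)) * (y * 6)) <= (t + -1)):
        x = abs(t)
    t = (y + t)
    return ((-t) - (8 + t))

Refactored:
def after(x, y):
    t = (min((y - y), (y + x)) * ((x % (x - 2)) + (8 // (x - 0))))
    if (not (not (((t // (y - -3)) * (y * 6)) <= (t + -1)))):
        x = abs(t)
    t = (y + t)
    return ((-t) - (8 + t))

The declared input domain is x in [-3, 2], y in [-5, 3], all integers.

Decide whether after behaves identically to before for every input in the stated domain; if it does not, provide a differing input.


Consider the input x=-3, y=-5.
before: t = 0; (((t // (y - -3)) * (y * 6)) <= (t + -1)) -> false; t = -5; return 2
after: t = 48; (not (not (((t // (y - -3)) * (y * 6)) <= (t + -1)))) -> false; t = 43; return -94
2 and -94 differ, so these are not the same function on this domain.
verdict: not equivalent; witness: x=-3, y=-5


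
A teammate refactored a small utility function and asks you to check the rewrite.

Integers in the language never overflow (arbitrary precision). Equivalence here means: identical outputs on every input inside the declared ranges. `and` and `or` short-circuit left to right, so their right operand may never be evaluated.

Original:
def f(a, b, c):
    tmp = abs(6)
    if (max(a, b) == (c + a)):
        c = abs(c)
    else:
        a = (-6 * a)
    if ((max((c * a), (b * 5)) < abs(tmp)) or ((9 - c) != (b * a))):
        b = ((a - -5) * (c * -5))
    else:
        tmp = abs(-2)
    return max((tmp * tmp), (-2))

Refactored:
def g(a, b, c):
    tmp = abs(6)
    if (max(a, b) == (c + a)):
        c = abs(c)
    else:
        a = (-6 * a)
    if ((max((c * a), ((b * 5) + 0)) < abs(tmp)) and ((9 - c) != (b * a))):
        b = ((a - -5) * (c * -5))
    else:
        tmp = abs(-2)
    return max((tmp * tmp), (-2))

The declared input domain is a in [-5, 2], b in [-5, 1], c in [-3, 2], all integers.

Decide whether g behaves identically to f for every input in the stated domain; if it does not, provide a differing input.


a=-5, b=-5, c=1 yields 36 from f but 4 from g.
verdict: not equivalent; witness: a=-5, b=-5, c=1


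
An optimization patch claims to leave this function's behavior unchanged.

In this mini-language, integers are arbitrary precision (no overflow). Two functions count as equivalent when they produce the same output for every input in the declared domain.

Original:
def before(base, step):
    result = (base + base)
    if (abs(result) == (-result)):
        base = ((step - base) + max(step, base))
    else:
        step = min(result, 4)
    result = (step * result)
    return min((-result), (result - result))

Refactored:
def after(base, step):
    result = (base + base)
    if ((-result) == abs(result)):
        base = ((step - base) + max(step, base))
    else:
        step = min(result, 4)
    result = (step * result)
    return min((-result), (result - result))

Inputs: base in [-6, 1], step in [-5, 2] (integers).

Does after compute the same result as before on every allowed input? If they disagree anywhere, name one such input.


The two versions differ — the changes include same computation, different form.
As a probe, take base=0, step=-4: before runs result := 0 | (abs(result) == (-result)): true | base := -4 | result := 0 | result 0; after runs result := 0 | ((-result) == abs(result)): true | base := -4 | result := 0 | result 0; both end at 0.
Every one of the 64 inputs gives matching results.
verdict: equivalent


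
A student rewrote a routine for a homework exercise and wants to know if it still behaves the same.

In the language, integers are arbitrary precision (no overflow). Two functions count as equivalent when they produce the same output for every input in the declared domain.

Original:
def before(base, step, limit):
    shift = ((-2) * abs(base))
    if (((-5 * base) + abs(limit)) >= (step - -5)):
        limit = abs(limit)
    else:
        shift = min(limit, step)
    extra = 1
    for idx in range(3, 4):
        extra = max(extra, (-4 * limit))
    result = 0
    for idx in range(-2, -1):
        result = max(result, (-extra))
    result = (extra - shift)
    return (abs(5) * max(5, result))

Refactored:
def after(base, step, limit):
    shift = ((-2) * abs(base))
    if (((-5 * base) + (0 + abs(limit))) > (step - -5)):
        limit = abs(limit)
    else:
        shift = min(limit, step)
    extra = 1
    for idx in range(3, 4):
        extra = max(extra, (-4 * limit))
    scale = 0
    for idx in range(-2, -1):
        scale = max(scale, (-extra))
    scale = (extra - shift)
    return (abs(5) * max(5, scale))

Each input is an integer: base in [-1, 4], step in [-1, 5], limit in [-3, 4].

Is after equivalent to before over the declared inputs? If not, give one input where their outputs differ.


On input base=-1, step=2, limit=-2, before returns 25 while after returns 50.
verdict: not equivalent; witness: base=-1, step=2, limit=-2


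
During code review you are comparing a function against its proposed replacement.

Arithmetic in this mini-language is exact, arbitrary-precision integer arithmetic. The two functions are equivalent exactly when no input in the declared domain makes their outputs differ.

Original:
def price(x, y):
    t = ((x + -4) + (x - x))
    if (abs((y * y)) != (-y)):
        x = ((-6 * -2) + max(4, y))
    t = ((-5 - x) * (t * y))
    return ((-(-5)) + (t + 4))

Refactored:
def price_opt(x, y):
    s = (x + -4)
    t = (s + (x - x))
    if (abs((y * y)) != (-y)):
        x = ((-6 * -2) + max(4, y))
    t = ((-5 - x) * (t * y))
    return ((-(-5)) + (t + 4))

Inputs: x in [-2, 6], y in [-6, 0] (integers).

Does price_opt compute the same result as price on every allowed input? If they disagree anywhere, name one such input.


Equivalent — the differences include local variable names differ; statement counts differ, yet no declared input distinguishes the two.
As a probe, take x=2, y=0: price runs t = -2; (abs((y * y)) != (-y)) -> false; t = 0; return 9; price_opt runs s = -2; t = -2; (abs((y * y)) != (-y)) -> false; t = 0; return 9; both end at 9.
Sweeping the whole domain (63 inputs) finds no disagreement.
verdict: equivalent


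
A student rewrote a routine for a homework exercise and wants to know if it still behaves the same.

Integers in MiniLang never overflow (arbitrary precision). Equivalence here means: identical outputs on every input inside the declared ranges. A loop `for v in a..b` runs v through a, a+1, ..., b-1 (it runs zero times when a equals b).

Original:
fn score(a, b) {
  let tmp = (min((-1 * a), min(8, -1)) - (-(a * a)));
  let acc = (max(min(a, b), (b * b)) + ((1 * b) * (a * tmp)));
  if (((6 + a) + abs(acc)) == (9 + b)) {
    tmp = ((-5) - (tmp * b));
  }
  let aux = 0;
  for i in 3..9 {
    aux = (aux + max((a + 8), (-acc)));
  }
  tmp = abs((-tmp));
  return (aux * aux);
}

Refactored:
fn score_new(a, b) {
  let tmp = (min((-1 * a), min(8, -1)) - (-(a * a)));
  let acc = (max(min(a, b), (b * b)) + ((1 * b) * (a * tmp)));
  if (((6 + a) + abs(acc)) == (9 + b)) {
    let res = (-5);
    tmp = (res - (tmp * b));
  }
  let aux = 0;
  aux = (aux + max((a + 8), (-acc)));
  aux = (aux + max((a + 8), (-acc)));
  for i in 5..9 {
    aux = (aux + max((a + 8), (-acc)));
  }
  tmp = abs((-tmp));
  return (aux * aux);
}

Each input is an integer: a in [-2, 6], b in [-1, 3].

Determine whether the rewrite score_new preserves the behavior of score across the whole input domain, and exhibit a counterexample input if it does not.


The two are interchangeable: arithmetic usage differs; and loop structure differs; and min/max/abs usage differs; and statement counts differ; and constant usage differs; and local variable names differ, and every declared input agrees.
As a probe, take a=-2, b=-1: score runs tmp = 3; acc = 7; (((6 + a) + abs(acc)) == (9 + b)) -> false; aux = 0; [i=3]; aux = 6; [i=4]; aux = 12; [i=5]; aux = 18; [i=6]; aux = 24; [i=7]; aux = 30; [i=8]; aux = 36; tmp = 3; return 1296; score_new runs tmp = 3; acc = 7; (((6 + a) + abs(acc)) == (9 + b)) -> false; aux = 0; aux = 6; aux = 12; [i=5]; aux = 18; [i=6]; aux = 24; [i=7]; aux = 30; [i=8]; aux = 36; tmp = 3; return 1296; both end at 1296.
Across all 45 domain points the two functions coincide.
verdict: equivalent
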